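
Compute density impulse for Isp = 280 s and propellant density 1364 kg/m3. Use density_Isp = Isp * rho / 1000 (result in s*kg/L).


rho*Isp = 280 * 1364 / 1000 = 382 s*kg/L

382 s*kg/L


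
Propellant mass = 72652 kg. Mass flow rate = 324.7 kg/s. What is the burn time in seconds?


tb = 72652 / 324.7 = 223.8 s

223.8 s


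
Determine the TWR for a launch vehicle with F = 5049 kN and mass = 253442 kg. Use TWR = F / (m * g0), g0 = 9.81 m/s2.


TWR = 5049000 / (253442 * 9.81) = 2.03

2.03


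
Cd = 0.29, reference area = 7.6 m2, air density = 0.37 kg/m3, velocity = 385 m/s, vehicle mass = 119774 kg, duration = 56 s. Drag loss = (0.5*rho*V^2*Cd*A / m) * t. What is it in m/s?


D = 0.5 * 0.37 * 385^2 * 0.29 * 7.6 = 60437.26 N
a = 60437.26 / 119774 = 0.5046 m/s2
dV = 0.5046 * 56 = 28.3 m/s

28.3 m/s


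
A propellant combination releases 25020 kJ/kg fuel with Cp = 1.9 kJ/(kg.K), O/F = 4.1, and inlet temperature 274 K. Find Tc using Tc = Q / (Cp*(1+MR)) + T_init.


Tc = 25020 / (1.9 * (1 + 4.1)) + 274 = 2856 K

2856 K


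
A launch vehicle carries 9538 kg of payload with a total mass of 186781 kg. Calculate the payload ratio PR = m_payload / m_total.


PR = 9538 / 186781 = 0.0511

0.0511


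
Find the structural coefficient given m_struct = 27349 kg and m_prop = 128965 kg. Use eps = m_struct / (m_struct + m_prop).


eps = 27349 / (27349 + 128965) = 0.175

0.175


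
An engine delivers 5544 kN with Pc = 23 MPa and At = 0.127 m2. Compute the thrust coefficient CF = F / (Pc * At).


CF = 5544000 / (23e6 * 0.127) = 1.9

1.9


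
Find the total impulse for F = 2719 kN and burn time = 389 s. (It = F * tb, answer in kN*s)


It = 2719 * 389 = 1057691 kN*s

1057691 kN*s


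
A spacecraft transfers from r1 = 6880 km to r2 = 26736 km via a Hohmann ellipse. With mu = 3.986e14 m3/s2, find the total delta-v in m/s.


V1 = sqrt(mu/r1) = 7611.57 m/s
dV1 = V1*(sqrt(2*r2/(r1+r2)) - 1) = 1988.28 m/s
V2 = sqrt(mu/r2) = 3861.18 m/s
dV2 = V2*(1 - sqrt(2*r1/(r1+r2))) = 1390.84 m/s
Total dV = 3379 m/s

3379 m/s


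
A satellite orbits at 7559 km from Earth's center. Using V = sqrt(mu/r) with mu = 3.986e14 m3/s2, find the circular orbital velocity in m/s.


V = sqrt(3.986e14 / 7559000) = 7262 m/s

7262 m/s


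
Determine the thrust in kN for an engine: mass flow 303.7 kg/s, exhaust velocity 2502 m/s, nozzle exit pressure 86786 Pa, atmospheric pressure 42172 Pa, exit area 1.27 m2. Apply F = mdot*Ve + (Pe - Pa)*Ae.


F = 303.7 * 2502 + (86786 - 42172) * 1.27 = 816517.0 N = 816.5 kN

816.5 kN


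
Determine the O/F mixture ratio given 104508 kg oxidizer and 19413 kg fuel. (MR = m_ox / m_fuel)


MR = 104508 / 19413 = 5.38

5.38


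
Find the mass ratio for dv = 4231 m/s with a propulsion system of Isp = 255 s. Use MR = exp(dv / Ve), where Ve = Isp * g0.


Ve = 255 * 9.81 = 2501.55 m/s
MR = exp(4231 / 2501.55) = 5.427

5.427


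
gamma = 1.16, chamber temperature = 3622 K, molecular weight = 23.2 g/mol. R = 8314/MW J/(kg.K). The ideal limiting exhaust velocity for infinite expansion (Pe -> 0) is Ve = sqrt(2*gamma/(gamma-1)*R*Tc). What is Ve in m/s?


R = 8314 / 23.2 = 358.36 J/(kg.K)
Ve = sqrt(2 * 1.16 / (1.16 - 1) * 358.36 * 3622) = 4338 m/s

4338 m/s


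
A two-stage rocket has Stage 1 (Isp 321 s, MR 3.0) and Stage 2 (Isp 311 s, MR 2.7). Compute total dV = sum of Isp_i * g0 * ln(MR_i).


dV1 = 321 * 9.81 * ln(3.0) = 3459.5 m/s
dV2 = 311 * 9.81 * ln(2.7) = 3030.3 m/s
Total dV = 3459.5 + 3030.3 = 6489.8 m/s ~ 6490 m/s

6490 m/s


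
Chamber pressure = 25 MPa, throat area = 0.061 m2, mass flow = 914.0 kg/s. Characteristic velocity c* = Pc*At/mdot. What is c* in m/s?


c* = 25e6 * 0.061 / 914.0 = 1668 m/s

1668 m/s


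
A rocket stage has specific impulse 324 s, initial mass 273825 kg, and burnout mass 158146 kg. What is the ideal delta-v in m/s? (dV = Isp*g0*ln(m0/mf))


Ve = 324 * 9.81 = 3178.44 m/s
dV = 3178.44 * ln(273825/158146) = 1745 m/s

1745 m/s


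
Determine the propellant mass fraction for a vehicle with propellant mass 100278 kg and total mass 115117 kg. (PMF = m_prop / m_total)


PMF = 100278 / 115117 = 0.871

0.871


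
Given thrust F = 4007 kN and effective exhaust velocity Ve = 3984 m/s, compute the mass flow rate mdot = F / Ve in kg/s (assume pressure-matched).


mdot = F / Ve = 4007000 / 3984 = 1005.8 kg/s

1005.8 kg/s


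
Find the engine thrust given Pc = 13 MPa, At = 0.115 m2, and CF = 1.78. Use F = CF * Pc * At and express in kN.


F = 1.78 * 13e6 * 0.115 = 2.6611e+06 N = 2661.1 kN

2661.1 kN


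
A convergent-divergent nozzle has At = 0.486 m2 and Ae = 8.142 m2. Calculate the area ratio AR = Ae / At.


AR = 8.142 / 0.486 = 16.8

16.8


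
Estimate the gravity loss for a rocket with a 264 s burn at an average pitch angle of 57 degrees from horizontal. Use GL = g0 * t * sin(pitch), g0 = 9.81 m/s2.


GL = 9.81 * 264 * sin(57 deg) = 2172 m/s

2172 m/s


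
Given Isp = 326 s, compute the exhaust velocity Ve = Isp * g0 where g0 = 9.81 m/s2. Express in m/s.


Ve = Isp * g0 = 326 * 9.81 = 3198.1 m/s

3198.1 m/s


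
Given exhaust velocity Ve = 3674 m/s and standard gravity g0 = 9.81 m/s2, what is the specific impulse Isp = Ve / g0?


Isp = Ve / g0 = 3674 / 9.81 = 374.5 s

374.5 s


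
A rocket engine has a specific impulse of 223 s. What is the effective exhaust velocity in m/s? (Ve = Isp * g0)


Ve = Isp * g0 = 223 * 9.81 = 2187.6 m/s

2187.6 m/s


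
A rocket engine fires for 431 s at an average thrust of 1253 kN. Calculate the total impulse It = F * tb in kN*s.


It = 1253 * 431 = 540043 kN*s

540043 kN*s


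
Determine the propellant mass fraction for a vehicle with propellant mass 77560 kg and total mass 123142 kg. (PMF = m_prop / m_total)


PMF = 77560 / 123142 = 0.63

0.63


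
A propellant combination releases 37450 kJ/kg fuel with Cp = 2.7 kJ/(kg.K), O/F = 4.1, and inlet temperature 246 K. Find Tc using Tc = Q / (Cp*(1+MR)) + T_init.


Tc = 37450 / (2.7 * (1 + 4.1)) + 246 = 2966 K

2966 K


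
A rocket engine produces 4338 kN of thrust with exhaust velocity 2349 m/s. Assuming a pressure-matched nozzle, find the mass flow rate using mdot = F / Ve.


mdot = F / Ve = 4338000 / 2349 = 1846.7 kg/s

1846.7 kg/s


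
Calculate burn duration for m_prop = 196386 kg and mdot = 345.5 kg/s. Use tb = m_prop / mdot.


tb = 196386 / 345.5 = 568.4 s

568.4 s


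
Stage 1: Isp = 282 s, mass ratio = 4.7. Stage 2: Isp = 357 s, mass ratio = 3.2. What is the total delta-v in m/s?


dV1 = 282 * 9.81 * ln(4.7) = 4281.2 m/s
dV2 = 357 * 9.81 * ln(3.2) = 4073.6 m/s
Total dV = 4281.2 + 4073.6 = 8354.8 m/s ~ 8355 m/s

8355 m/s


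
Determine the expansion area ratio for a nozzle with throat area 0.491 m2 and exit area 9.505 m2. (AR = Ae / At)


AR = 9.505 / 0.491 = 19.4

19.4


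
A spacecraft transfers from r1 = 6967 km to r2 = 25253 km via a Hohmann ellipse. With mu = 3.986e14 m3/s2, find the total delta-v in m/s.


V1 = sqrt(mu/r1) = 7563.9 m/s
dV1 = V1*(sqrt(2*r2/(r1+r2)) - 1) = 1906.2 m/s
V2 = sqrt(mu/r2) = 3972.94 m/s
dV2 = V2*(1 - sqrt(2*r1/(r1+r2))) = 1360.25 m/s
Total dV = 3266 m/s

3266 m/s


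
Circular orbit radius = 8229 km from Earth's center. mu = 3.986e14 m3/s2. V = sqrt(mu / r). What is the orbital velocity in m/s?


V = sqrt(3.986e14 / 8229000) = 6960 m/s

6960 m/s


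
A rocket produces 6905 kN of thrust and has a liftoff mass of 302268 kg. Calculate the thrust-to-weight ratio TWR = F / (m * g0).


TWR = 6905000 / (302268 * 9.81) = 2.33

2.33


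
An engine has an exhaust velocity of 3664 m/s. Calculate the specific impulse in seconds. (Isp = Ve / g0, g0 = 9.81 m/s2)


Isp = Ve / g0 = 3664 / 9.81 = 373.5 s

373.5 s


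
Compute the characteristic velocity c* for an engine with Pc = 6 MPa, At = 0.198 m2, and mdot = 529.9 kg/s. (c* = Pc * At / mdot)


c* = 6e6 * 0.198 / 529.9 = 2242 m/s

2242 m/s


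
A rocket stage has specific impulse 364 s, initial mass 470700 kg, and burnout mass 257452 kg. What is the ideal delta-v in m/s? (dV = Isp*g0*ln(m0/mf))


Ve = 364 * 9.81 = 3570.84 m/s
dV = 3570.84 * ln(470700/257452) = 2155 m/s

2155 m/s


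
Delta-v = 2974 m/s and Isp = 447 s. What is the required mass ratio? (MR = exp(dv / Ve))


Ve = 447 * 9.81 = 4385.07 m/s
MR = exp(2974 / 4385.07) = 1.97

1.97


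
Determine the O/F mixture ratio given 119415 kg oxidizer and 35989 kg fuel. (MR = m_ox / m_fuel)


MR = 119415 / 35989 = 3.32

3.32


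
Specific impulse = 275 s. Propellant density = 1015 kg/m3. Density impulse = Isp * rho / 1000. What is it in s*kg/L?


rho*Isp = 275 * 1015 / 1000 = 279 s*kg/L

279 s*kg/L


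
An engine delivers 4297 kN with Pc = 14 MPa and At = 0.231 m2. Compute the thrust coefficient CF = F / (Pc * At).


CF = 4297000 / (14e6 * 0.231) = 1.33

1.33


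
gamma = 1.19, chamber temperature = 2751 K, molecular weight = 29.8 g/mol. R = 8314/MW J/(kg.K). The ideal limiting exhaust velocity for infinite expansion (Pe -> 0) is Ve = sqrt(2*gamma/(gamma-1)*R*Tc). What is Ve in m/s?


R = 8314 / 29.8 = 278.99 J/(kg.K)
Ve = sqrt(2 * 1.19 / (1.19 - 1) * 278.99 * 2751) = 3101 m/s

3101 m/s


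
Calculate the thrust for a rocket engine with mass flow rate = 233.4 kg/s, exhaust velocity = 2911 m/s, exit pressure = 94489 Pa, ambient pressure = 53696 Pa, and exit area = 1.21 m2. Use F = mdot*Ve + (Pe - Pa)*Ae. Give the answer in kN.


F = 233.4 * 2911 + (94489 - 53696) * 1.21 = 728787.0 N = 728.8 kN

728.8 kN


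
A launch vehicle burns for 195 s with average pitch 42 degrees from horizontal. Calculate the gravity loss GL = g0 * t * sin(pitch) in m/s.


GL = 9.81 * 195 * sin(42 deg) = 1280 m/s

1280 m/s


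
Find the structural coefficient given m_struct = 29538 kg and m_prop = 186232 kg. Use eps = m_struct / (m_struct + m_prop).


eps = 29538 / (29538 + 186232) = 0.1369

0.1369


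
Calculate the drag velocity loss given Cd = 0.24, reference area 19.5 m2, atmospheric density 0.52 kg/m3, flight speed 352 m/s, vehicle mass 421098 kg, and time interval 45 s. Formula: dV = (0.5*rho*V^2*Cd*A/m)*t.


D = 0.5 * 0.52 * 352^2 * 0.24 * 19.5 = 150766.39 N
a = 150766.39 / 421098 = 0.358 m/s2
dV = 0.358 * 45 = 16.1 m/s

16.1 m/s


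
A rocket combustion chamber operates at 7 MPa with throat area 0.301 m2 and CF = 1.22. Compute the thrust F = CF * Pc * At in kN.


F = 1.22 * 7e6 * 0.301 = 2.5705e+06 N = 2570.5 kN

2570.5 kN


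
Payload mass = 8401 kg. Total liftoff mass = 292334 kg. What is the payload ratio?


PR = 8401 / 292334 = 0.0287

0.0287


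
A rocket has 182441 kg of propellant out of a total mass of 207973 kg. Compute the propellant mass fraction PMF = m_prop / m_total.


PMF = 182441 / 207973 = 0.877

0.877


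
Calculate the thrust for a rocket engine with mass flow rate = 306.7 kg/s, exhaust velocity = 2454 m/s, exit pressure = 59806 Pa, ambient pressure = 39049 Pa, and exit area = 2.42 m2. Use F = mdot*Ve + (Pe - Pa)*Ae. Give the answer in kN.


F = 306.7 * 2454 + (59806 - 39049) * 2.42 = 802874.0 N = 802.9 kN

802.9 kN


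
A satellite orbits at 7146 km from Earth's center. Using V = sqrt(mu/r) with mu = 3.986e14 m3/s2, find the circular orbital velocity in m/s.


V = sqrt(3.986e14 / 7146000) = 7469 m/s

7469 m/s


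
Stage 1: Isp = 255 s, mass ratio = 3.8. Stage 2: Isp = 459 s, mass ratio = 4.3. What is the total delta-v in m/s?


dV1 = 255 * 9.81 * ln(3.8) = 3339.6 m/s
dV2 = 459 * 9.81 * ln(4.3) = 6567.8 m/s
Total dV = 3339.6 + 6567.8 = 9907.4 m/s ~ 9907 m/s

9907 m/s


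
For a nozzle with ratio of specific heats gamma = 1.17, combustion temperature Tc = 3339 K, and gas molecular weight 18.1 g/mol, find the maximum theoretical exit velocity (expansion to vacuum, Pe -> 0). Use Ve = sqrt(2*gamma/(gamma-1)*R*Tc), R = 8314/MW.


R = 8314 / 18.1 = 459.34 J/(kg.K)
Ve = sqrt(2 * 1.17 / (1.17 - 1) * 459.34 * 3339) = 4595 m/s

4595 m/s


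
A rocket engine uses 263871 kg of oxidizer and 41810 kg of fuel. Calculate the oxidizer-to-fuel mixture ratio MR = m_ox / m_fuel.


MR = 263871 / 41810 = 6.31

6.31


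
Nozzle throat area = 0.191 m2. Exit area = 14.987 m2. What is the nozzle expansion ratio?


AR = 14.987 / 0.191 = 78.5

78.5


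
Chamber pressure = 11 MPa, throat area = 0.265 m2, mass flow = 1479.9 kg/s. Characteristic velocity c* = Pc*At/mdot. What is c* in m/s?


c* = 11e6 * 0.265 / 1479.9 = 1970 m/s

1970 m/s


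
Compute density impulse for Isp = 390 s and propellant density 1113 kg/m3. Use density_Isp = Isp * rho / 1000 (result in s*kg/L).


rho*Isp = 390 * 1113 / 1000 = 434 s*kg/L

434 s*kg/L


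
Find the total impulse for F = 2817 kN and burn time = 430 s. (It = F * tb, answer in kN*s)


It = 2817 * 430 = 1211310 kN*s

1211310 kN*s


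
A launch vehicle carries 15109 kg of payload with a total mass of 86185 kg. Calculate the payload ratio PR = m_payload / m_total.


PR = 15109 / 86185 = 0.1753

0.1753


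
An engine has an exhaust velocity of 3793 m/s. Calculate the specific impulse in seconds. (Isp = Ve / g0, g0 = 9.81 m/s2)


Isp = Ve / g0 = 3793 / 9.81 = 386.6 s

386.6 s


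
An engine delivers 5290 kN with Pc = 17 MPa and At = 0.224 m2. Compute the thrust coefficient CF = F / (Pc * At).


CF = 5290000 / (17e6 * 0.224) = 1.39

1.39


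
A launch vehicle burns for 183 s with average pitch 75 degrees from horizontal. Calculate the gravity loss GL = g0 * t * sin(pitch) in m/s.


GL = 9.81 * 183 * sin(75 deg) = 1734 m/s

1734 m/s


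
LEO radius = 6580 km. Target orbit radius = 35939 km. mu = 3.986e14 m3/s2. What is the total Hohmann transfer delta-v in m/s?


V1 = sqrt(mu/r1) = 7783.16 m/s
dV1 = V1*(sqrt(2*r2/(r1+r2)) - 1) = 2336.42 m/s
V2 = sqrt(mu/r2) = 3330.32 m/s
dV2 = V2*(1 - sqrt(2*r1/(r1+r2))) = 1477.55 m/s
Total dV = 3814 m/s

3814 m/s


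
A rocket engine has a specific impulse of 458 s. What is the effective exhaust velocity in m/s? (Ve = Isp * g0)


Ve = Isp * g0 = 458 * 9.81 = 4493.0 m/s

4493.0 m/s


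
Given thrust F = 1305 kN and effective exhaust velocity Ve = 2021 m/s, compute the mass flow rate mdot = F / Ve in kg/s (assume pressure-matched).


mdot = F / Ve = 1305000 / 2021 = 645.7 kg/s

645.7 kg/s


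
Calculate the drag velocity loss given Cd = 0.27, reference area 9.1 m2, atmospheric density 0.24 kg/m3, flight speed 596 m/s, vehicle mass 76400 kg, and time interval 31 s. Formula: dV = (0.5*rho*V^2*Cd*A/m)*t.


D = 0.5 * 0.24 * 596^2 * 0.27 * 9.1 = 104731.89 N
a = 104731.89 / 76400 = 1.3708 m/s2
dV = 1.3708 * 31 = 42.5 m/s

42.5 m/s


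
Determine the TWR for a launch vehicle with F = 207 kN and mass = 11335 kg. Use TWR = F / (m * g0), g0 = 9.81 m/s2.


TWR = 207000 / (11335 * 9.81) = 1.86

1.86


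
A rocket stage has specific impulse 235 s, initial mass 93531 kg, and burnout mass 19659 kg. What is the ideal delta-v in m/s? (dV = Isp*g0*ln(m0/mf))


Ve = 235 * 9.81 = 2305.35 m/s
dV = 2305.35 * ln(93531/19659) = 3596 m/s

3596 m/s


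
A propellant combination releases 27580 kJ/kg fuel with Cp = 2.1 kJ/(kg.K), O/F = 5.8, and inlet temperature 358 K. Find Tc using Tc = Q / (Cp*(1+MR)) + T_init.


Tc = 27580 / (2.1 * (1 + 5.8)) + 358 = 2289 K

2289 K


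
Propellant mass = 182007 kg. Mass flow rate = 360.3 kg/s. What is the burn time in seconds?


tb = 182007 / 360.3 = 505.2 s

505.2 s


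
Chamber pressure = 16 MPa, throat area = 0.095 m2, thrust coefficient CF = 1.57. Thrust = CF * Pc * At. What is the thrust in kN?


F = 1.57 * 16e6 * 0.095 = 2.3864e+06 N = 2386.4 kN

2386.4 kN


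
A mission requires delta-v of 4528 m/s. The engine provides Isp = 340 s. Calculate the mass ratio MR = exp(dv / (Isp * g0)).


Ve = 340 * 9.81 = 3335.4 m/s
MR = exp(4528 / 3335.4) = 3.887

3.887


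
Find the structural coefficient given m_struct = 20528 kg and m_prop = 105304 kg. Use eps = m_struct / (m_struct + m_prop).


eps = 20528 / (20528 + 105304) = 0.1631

0.1631


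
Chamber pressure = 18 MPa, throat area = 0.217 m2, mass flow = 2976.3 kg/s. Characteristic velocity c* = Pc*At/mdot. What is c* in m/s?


c* = 18e6 * 0.217 / 2976.3 = 1312 m/s

1312 m/s


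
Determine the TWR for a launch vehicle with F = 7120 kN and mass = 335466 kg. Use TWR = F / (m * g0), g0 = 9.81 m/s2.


TWR = 7120000 / (335466 * 9.81) = 2.16

2.16


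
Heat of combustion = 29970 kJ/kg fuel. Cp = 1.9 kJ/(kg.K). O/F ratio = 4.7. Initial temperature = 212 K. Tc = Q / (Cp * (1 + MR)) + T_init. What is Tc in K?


Tc = 29970 / (1.9 * (1 + 4.7)) + 212 = 2979 K

2979 K


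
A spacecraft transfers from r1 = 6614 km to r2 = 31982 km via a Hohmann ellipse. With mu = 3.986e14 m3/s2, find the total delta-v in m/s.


V1 = sqrt(mu/r1) = 7763.12 m/s
dV1 = V1*(sqrt(2*r2/(r1+r2)) - 1) = 2230.73 m/s
V2 = sqrt(mu/r2) = 3530.33 m/s
dV2 = V2*(1 - sqrt(2*r1/(r1+r2))) = 1463.57 m/s
Total dV = 3694 m/s

3694 m/s


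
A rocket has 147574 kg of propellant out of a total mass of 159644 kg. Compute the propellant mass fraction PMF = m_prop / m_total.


PMF = 147574 / 159644 = 0.924

0.924


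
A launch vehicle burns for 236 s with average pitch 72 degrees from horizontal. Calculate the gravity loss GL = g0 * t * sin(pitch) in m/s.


GL = 9.81 * 236 * sin(72 deg) = 2202 m/s

2202 m/s


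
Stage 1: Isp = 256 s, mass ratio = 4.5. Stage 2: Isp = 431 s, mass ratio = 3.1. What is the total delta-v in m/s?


dV1 = 256 * 9.81 * ln(4.5) = 3777.3 m/s
dV2 = 431 * 9.81 * ln(3.1) = 4783.7 m/s
Total dV = 3777.3 + 4783.7 = 8561.0 m/s ~ 8561 m/s

8561 m/s


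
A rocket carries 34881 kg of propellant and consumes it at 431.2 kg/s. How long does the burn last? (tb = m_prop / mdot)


tb = 34881 / 431.2 = 80.9 s

80.9 s


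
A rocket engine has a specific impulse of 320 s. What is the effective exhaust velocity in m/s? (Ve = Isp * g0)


Ve = Isp * g0 = 320 * 9.81 = 3139.2 m/s

3139.2 m/s


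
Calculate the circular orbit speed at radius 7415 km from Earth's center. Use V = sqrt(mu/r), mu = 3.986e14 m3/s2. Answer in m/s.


V = sqrt(3.986e14 / 7415000) = 7332 m/s

7332 m/s


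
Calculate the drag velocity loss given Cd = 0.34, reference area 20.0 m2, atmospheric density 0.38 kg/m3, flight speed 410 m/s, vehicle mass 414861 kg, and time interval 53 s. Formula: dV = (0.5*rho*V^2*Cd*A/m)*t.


D = 0.5 * 0.38 * 410^2 * 0.34 * 20.0 = 217185.2 N
a = 217185.2 / 414861 = 0.5235 m/s2
dV = 0.5235 * 53 = 27.7 m/s

27.7 m/s


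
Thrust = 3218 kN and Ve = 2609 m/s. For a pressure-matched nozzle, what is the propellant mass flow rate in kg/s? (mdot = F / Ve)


mdot = F / Ve = 3218000 / 2609 = 1233.4 kg/s

1233.4 kg/s


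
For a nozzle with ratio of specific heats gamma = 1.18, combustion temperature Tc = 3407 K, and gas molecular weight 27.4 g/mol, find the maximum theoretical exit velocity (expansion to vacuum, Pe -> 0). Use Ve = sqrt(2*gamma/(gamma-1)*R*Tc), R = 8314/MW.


R = 8314 / 27.4 = 303.43 J/(kg.K)
Ve = sqrt(2 * 1.18 / (1.18 - 1) * 303.43 * 3407) = 3682 m/s

3682 m/s


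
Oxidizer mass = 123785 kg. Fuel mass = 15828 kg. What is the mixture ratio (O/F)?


MR = 123785 / 15828 = 7.82

7.82


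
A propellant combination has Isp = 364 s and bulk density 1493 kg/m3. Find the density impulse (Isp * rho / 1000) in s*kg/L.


rho*Isp = 364 * 1493 / 1000 = 543 s*kg/L

543 s*kg/L


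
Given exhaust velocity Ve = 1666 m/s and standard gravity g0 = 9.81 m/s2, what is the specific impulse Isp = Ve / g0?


Isp = Ve / g0 = 1666 / 9.81 = 169.8 s

169.8 s


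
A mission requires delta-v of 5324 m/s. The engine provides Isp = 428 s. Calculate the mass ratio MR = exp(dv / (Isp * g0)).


Ve = 428 * 9.81 = 4198.68 m/s
MR = exp(5324 / 4198.68) = 3.554

3.554


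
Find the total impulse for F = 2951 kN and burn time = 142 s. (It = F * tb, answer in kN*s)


It = 2951 * 142 = 419042 kN*s

419042 kN*s


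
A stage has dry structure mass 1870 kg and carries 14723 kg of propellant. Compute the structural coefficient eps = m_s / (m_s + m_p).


eps = 1870 / (1870 + 14723) = 0.1127

0.1127


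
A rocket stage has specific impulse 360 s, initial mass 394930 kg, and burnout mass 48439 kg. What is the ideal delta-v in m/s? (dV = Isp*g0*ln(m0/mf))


Ve = 360 * 9.81 = 3531.6 m/s
dV = 3531.6 * ln(394930/48439) = 7411 m/s

7411 m/s


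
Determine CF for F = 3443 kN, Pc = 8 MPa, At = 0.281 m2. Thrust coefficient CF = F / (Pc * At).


CF = 3443000 / (8e6 * 0.281) = 1.53

1.53


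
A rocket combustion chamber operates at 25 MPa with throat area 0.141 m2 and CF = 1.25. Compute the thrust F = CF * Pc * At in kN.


F = 1.25 * 25e6 * 0.141 = 4.4062e+06 N = 4406.2 kN

4406.2 kN


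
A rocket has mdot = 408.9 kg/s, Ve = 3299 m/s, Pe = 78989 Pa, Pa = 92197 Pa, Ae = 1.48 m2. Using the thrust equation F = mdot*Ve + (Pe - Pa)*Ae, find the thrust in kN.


F = 408.9 * 3299 + (78989 - 92197) * 1.48 = 1.3294e+06 N = 1329.4 kN

1329.4 kN


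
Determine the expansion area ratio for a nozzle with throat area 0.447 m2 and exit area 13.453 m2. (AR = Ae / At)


AR = 13.453 / 0.447 = 30.1

30.1


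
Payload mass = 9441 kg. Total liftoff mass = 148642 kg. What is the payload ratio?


PR = 9441 / 148642 = 0.0635

0.0635


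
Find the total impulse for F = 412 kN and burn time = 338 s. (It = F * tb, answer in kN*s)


It = 412 * 338 = 139256 kN*s

139256 kN*s


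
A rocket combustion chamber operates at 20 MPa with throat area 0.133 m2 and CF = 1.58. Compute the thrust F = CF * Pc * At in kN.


F = 1.58 * 20e6 * 0.133 = 4.2028e+06 N = 4202.8 kN

4202.8 kN


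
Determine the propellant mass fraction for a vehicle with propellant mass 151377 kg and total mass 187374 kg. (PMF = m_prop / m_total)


PMF = 151377 / 187374 = 0.808

0.808


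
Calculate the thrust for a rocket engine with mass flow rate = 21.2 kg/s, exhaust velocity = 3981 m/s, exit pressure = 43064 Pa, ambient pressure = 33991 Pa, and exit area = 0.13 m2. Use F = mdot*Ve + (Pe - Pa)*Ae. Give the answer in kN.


F = 21.2 * 3981 + (43064 - 33991) * 0.13 = 85577.0 N = 85.6 kN

85.6 kN


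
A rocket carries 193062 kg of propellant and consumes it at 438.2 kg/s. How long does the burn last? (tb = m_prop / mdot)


tb = 193062 / 438.2 = 440.6 s

440.6 s


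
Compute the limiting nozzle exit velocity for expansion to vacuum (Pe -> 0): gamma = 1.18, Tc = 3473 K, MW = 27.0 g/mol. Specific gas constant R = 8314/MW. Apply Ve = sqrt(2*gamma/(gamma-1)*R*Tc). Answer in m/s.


R = 8314 / 27.0 = 307.93 J/(kg.K)
Ve = sqrt(2 * 1.18 / (1.18 - 1) * 307.93 * 3473) = 3745 m/s

3745 m/s


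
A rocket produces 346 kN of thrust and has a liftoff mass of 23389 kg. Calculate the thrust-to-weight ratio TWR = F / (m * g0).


TWR = 346000 / (23389 * 9.81) = 1.51

1.51


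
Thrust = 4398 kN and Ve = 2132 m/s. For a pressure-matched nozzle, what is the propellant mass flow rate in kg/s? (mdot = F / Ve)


mdot = F / Ve = 4398000 / 2132 = 2062.9 kg/s

2062.9 kg/s


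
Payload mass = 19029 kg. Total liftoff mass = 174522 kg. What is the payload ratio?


PR = 19029 / 174522 = 0.109

0.109


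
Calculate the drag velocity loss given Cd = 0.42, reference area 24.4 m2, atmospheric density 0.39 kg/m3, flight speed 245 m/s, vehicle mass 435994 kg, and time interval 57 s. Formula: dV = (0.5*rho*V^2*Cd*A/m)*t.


D = 0.5 * 0.39 * 245^2 * 0.42 * 24.4 = 119951.56 N
a = 119951.56 / 435994 = 0.2751 m/s2
dV = 0.2751 * 57 = 15.7 m/s

15.7 m/s


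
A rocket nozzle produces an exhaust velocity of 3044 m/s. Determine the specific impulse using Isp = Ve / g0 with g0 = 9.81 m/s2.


Isp = Ve / g0 = 3044 / 9.81 = 310.3 s

310.3 s


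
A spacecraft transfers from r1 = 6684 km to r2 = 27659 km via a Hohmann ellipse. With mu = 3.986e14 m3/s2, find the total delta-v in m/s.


V1 = sqrt(mu/r1) = 7722.37 m/s
dV1 = V1*(sqrt(2*r2/(r1+r2)) - 1) = 2078.5 m/s
V2 = sqrt(mu/r2) = 3796.21 m/s
dV2 = V2*(1 - sqrt(2*r1/(r1+r2))) = 1427.76 m/s
Total dV = 3506 m/s

3506 m/s


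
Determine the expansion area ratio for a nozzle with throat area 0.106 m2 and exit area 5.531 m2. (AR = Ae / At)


AR = 5.531 / 0.106 = 52.2

52.2


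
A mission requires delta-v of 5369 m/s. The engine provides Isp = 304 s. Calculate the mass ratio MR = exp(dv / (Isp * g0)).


Ve = 304 * 9.81 = 2982.24 m/s
MR = exp(5369 / 2982.24) = 6.052

6.052


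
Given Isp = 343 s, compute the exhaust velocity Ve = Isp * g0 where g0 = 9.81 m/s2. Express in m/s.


Ve = Isp * g0 = 343 * 9.81 = 3364.8 m/s

3364.8 m/s


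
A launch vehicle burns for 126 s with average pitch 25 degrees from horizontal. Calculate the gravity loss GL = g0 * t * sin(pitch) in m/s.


GL = 9.81 * 126 * sin(25 deg) = 522 m/s

522 m/s


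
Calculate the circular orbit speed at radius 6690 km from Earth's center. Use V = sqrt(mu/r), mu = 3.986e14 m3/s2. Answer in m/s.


V = sqrt(3.986e14 / 6690000) = 7719 m/s

7719 m/s


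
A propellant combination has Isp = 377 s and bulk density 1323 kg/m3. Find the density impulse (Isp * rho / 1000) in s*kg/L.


rho*Isp = 377 * 1323 / 1000 = 499 s*kg/L

499 s*kg/L


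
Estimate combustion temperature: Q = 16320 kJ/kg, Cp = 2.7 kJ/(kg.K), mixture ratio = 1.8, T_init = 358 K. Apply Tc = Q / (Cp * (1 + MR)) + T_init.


Tc = 16320 / (2.7 * (1 + 1.8)) + 358 = 2517 K

2517 K


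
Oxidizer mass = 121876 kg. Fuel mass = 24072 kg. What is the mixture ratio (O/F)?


MR = 121876 / 24072 = 5.06

5.06


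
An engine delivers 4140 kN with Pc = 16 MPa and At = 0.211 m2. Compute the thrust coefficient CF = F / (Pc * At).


CF = 4140000 / (16e6 * 0.211) = 1.23

1.23


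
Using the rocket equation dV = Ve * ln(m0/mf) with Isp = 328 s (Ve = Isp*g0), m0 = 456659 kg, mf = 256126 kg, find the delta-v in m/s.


Ve = 328 * 9.81 = 3217.68 m/s
dV = 3217.68 * ln(456659/256126) = 1861 m/s

1861 m/s


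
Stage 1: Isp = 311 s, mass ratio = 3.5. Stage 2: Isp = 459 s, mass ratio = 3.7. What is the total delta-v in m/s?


dV1 = 311 * 9.81 * ln(3.5) = 3822.1 m/s
dV2 = 459 * 9.81 * ln(3.7) = 5891.1 m/s
Total dV = 3822.1 + 5891.1 = 9713.2 m/s ~ 9713 m/s

9713 m/s


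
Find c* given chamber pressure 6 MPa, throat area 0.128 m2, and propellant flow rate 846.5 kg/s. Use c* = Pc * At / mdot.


c* = 6e6 * 0.128 / 846.5 = 907 m/s

907 m/s


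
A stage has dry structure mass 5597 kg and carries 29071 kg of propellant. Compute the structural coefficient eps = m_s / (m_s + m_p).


eps = 5597 / (5597 + 29071) = 0.1614

0.1614


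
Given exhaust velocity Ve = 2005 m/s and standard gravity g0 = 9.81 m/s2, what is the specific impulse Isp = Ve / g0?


Isp = Ve / g0 = 2005 / 9.81 = 204.4 s

204.4 s


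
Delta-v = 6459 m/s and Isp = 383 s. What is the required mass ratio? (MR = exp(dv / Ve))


Ve = 383 * 9.81 = 3757.23 m/s
MR = exp(6459 / 3757.23) = 5.579

5.579


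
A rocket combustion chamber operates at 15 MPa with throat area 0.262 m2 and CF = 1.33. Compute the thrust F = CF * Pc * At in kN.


F = 1.33 * 15e6 * 0.262 = 5.2269e+06 N = 5226.9 kN

5226.9 kN


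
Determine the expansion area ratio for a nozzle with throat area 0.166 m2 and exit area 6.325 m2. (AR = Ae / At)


AR = 6.325 / 0.166 = 38.1

38.1


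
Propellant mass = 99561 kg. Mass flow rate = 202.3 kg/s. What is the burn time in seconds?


tb = 99561 / 202.3 = 492.1 s

492.1 s


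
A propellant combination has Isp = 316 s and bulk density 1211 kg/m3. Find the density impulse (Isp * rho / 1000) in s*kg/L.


rho*Isp = 316 * 1211 / 1000 = 383 s*kg/L

383 s*kg/L


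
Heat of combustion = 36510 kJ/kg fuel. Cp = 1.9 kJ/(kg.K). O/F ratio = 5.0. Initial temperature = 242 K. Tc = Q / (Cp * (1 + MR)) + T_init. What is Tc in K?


Tc = 36510 / (1.9 * (1 + 5.0)) + 242 = 3445 K

3445 K


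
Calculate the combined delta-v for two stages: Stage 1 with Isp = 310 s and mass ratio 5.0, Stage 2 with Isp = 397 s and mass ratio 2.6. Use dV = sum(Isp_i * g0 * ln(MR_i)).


dV1 = 310 * 9.81 * ln(5.0) = 4894.5 m/s
dV2 = 397 * 9.81 * ln(2.6) = 3721.3 m/s
Total dV = 4894.5 + 3721.3 = 8615.8 m/s ~ 8616 m/s

8616 m/s


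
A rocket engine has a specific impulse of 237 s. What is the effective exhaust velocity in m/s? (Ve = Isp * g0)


Ve = Isp * g0 = 237 * 9.81 = 2325.0 m/s

2325.0 m/s


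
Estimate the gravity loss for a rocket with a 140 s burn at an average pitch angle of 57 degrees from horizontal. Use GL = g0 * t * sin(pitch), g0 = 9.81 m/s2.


GL = 9.81 * 140 * sin(57 deg) = 1152 m/s

1152 m/s


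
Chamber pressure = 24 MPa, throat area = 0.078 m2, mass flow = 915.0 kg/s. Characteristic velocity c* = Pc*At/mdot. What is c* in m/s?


c* = 24e6 * 0.078 / 915.0 = 2046 m/s

2046 m/s


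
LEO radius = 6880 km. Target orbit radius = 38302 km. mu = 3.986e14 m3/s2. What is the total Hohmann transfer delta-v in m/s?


V1 = sqrt(mu/r1) = 7611.57 m/s
dV1 = V1*(sqrt(2*r2/(r1+r2)) - 1) = 2299.43 m/s
V2 = sqrt(mu/r2) = 3225.95 m/s
dV2 = V2*(1 - sqrt(2*r1/(r1+r2))) = 1445.69 m/s
Total dV = 3745 m/s

3745 m/s


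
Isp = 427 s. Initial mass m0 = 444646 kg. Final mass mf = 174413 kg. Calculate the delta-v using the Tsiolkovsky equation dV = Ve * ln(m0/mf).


Ve = 427 * 9.81 = 4188.87 m/s
dV = 4188.87 * ln(444646/174413) = 3920 m/s

3920 m/s


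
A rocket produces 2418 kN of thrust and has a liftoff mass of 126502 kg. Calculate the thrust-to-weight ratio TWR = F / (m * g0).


TWR = 2418000 / (126502 * 9.81) = 1.95

1.95


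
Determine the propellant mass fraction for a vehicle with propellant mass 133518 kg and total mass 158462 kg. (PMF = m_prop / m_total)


PMF = 133518 / 158462 = 0.843

0.843


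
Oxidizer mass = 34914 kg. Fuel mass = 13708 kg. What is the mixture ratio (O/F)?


MR = 34914 / 13708 = 2.55

2.55


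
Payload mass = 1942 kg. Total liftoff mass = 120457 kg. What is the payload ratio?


PR = 1942 / 120457 = 0.0161

0.0161


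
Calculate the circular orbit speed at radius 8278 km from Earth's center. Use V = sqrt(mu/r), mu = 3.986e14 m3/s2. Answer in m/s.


V = sqrt(3.986e14 / 8278000) = 6939 m/s

6939 m/s


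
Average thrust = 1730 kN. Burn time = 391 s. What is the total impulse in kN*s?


It = 1730 * 391 = 676430 kN*s

676430 kN*s


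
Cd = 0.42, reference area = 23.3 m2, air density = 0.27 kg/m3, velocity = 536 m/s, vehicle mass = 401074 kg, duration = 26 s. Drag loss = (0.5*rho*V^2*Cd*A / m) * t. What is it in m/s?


D = 0.5 * 0.27 * 536^2 * 0.42 * 23.3 = 379549.62 N
a = 379549.62 / 401074 = 0.9463 m/s2
dV = 0.9463 * 26 = 24.6 m/s

24.6 m/s


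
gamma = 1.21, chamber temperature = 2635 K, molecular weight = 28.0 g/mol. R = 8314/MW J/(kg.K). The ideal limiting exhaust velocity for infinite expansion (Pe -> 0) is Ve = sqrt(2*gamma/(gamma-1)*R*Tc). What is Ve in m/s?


R = 8314 / 28.0 = 296.93 J/(kg.K)
Ve = sqrt(2 * 1.21 / (1.21 - 1) * 296.93 * 2635) = 3003 m/s

3003 m/s


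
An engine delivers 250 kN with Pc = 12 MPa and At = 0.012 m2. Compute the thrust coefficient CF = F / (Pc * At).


CF = 250000 / (12e6 * 0.012) = 1.74

1.74


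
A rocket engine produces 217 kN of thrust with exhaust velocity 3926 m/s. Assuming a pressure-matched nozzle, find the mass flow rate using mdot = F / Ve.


mdot = F / Ve = 217000 / 3926 = 55.3 kg/s

55.3 kg/s


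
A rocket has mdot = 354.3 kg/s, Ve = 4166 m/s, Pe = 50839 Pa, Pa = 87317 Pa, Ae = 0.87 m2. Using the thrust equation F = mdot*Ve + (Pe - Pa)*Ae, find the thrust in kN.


F = 354.3 * 4166 + (50839 - 87317) * 0.87 = 1.4443e+06 N = 1444.3 kN

1444.3 kN


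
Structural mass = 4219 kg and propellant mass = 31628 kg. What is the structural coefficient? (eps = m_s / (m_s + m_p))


eps = 4219 / (4219 + 31628) = 0.1177

0.1177


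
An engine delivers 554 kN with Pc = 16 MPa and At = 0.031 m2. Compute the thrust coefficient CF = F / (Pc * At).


CF = 554000 / (16e6 * 0.031) = 1.12

1.12


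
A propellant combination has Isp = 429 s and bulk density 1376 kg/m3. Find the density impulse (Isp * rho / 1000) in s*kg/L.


rho*Isp = 429 * 1376 / 1000 = 590 s*kg/L

590 s*kg/L


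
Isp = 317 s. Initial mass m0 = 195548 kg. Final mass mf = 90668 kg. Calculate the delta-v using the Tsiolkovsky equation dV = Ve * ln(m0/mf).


Ve = 317 * 9.81 = 3109.77 m/s
dV = 3109.77 * ln(195548/90668) = 2390 m/s

2390 m/s


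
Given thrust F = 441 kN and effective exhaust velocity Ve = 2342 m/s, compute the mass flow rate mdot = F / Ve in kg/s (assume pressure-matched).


mdot = F / Ve = 441000 / 2342 = 188.3 kg/s

188.3 kg/s


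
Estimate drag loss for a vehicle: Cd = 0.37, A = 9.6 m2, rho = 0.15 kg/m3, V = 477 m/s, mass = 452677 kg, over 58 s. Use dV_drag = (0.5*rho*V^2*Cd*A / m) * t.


D = 0.5 * 0.15 * 477^2 * 0.37 * 9.6 = 60613.73 N
a = 60613.73 / 452677 = 0.1339 m/s2
dV = 0.1339 * 58 = 7.8 m/s

7.8 m/s


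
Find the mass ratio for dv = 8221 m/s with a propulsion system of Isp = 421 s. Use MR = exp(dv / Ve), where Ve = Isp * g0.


Ve = 421 * 9.81 = 4130.01 m/s
MR = exp(8221 / 4130.01) = 7.32

7.32


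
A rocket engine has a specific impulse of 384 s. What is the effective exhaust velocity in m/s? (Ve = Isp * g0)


Ve = Isp * g0 = 384 * 9.81 = 3767.0 m/s

3767.0 m/s


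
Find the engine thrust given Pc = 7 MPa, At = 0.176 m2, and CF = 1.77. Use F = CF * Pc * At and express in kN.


F = 1.77 * 7e6 * 0.176 = 2.1806e+06 N = 2180.6 kN

2180.6 kN


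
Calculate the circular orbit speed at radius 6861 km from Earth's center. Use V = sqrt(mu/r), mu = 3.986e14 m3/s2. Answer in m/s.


V = sqrt(3.986e14 / 6861000) = 7622 m/s

7622 m/s


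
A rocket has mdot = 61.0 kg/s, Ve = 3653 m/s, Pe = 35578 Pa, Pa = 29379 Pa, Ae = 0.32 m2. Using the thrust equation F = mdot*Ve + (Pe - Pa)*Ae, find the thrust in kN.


F = 61.0 * 3653 + (35578 - 29379) * 0.32 = 224817.0 N = 224.8 kN

224.8 kN


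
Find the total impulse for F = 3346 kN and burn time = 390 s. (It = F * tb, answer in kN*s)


It = 3346 * 390 = 1304940 kN*s

1304940 kN*s


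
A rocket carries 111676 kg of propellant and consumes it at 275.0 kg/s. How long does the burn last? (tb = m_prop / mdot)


tb = 111676 / 275.0 = 406.1 s

406.1 s


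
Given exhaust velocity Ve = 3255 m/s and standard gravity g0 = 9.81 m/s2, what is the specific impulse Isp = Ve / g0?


Isp = Ve / g0 = 3255 / 9.81 = 331.8 s

331.8 s


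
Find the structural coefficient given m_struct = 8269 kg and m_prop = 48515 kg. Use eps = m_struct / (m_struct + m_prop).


eps = 8269 / (8269 + 48515) = 0.1456

0.1456


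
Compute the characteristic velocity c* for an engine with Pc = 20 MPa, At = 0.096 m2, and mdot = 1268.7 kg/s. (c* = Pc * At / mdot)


c* = 20e6 * 0.096 / 1268.7 = 1513 m/s

1513 m/s


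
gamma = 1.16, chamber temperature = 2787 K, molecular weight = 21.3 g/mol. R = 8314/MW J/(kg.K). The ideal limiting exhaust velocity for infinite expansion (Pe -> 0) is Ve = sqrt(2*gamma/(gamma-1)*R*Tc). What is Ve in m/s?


R = 8314 / 21.3 = 390.33 J/(kg.K)
Ve = sqrt(2 * 1.16 / (1.16 - 1) * 390.33 * 2787) = 3972 m/s

3972 m/s


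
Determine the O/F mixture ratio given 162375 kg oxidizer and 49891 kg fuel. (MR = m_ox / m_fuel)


MR = 162375 / 49891 = 3.25

3.25


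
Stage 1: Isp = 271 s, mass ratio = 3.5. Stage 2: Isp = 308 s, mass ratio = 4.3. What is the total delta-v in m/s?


dV1 = 271 * 9.81 * ln(3.5) = 3330.5 m/s
dV2 = 308 * 9.81 * ln(4.3) = 4407.2 m/s
Total dV = 3330.5 + 4407.2 = 7737.7 m/s ~ 7738 m/s

7738 m/s


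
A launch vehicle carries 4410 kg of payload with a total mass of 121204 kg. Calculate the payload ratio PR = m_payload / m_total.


PR = 4410 / 121204 = 0.0364

0.0364


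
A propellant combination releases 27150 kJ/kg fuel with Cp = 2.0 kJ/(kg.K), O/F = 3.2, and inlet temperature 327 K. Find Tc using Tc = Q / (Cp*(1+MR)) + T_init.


Tc = 27150 / (2.0 * (1 + 3.2)) + 327 = 3559 K

3559 K


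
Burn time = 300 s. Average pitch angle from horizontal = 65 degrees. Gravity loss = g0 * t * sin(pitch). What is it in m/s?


GL = 9.81 * 300 * sin(65 deg) = 2667 m/s

2667 m/s


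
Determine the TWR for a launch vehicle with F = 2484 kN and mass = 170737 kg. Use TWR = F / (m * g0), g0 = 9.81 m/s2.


TWR = 2484000 / (170737 * 9.81) = 1.48

1.48


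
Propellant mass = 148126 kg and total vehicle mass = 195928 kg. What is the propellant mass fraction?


PMF = 148126 / 195928 = 0.756

0.756


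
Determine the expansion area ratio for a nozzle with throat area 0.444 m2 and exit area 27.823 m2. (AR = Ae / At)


AR = 27.823 / 0.444 = 62.7

62.7


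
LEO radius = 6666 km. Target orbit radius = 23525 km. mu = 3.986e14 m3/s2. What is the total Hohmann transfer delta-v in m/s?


V1 = sqrt(mu/r1) = 7732.79 m/s
dV1 = V1*(sqrt(2*r2/(r1+r2)) - 1) = 1920.54 m/s
V2 = sqrt(mu/r2) = 4116.27 m/s
dV2 = V2*(1 - sqrt(2*r1/(r1+r2))) = 1380.92 m/s
Total dV = 3301 m/s

3301 m/s


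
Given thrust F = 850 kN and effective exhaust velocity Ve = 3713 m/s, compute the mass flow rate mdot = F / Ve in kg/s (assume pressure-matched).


mdot = F / Ve = 850000 / 3713 = 228.9 kg/s

228.9 kg/s


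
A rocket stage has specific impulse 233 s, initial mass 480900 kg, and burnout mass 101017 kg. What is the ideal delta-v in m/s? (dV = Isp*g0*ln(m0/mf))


Ve = 233 * 9.81 = 2285.73 m/s
dV = 2285.73 * ln(480900/101017) = 3567 m/s

3567 m/s


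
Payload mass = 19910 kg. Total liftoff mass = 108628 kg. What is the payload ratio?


PR = 19910 / 108628 = 0.1833

0.1833


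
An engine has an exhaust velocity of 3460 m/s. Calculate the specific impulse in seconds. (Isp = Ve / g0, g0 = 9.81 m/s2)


Isp = Ve / g0 = 3460 / 9.81 = 352.7 s

352.7 s


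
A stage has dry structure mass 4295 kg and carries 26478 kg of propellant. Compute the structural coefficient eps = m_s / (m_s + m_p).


eps = 4295 / (4295 + 26478) = 0.1396

0.1396


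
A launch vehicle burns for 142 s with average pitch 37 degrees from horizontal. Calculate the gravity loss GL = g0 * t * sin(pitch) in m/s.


GL = 9.81 * 142 * sin(37 deg) = 838 m/s

838 m/s


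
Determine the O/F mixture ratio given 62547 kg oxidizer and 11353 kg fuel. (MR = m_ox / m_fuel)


MR = 62547 / 11353 = 5.51

5.51


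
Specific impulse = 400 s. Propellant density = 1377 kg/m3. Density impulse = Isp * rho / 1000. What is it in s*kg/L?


rho*Isp = 400 * 1377 / 1000 = 551 s*kg/L

551 s*kg/L


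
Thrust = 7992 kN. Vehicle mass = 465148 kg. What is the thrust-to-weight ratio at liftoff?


TWR = 7992000 / (465148 * 9.81) = 1.75

1.75


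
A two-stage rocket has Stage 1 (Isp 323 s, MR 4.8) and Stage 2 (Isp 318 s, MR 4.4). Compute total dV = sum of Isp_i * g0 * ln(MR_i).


dV1 = 323 * 9.81 * ln(4.8) = 4970.4 m/s
dV2 = 318 * 9.81 * ln(4.4) = 4622.0 m/s
Total dV = 4970.4 + 4622.0 = 9592.4 m/s ~ 9592 m/s

9592 m/s


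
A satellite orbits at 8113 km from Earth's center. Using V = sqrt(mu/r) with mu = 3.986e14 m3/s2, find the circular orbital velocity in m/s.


V = sqrt(3.986e14 / 8113000) = 7009 m/s

7009 m/s


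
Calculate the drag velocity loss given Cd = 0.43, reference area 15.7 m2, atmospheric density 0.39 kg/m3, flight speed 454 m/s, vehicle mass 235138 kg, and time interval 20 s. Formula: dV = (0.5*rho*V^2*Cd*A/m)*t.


D = 0.5 * 0.39 * 454^2 * 0.43 * 15.7 = 271340.38 N
a = 271340.38 / 235138 = 1.154 m/s2
dV = 1.154 * 20 = 23.1 m/s

23.1 m/s


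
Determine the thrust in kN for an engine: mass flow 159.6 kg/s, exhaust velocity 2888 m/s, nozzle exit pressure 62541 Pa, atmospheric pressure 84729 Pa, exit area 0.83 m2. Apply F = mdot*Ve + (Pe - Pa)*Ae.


F = 159.6 * 2888 + (62541 - 84729) * 0.83 = 442509.0 N = 442.5 kN

442.5 kN
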